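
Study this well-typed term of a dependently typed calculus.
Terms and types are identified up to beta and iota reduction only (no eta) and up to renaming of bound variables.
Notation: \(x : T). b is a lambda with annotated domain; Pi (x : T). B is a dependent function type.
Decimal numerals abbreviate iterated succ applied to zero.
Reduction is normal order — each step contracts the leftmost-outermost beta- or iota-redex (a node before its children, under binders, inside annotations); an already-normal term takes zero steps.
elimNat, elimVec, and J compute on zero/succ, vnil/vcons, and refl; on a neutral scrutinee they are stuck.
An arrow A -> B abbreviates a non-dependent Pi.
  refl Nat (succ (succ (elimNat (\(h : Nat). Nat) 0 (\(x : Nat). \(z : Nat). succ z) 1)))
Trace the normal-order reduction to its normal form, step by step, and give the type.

normal-order reduction:
  refl Nat (succ (succ (elimNat (\(h : Nat). Nat) 0 (\(x : Nat). \(z : Nat). succ z) 1)))
  ~> refl Nat (succ (succ ((\(h : Nat). \(x : Nat). succ x) 0 (elimNat (\(z : Nat). Nat) 0 (\(s : Nat). \(j : Nat). succ j) 0))))
  ~> refl Nat (succ (succ ((\(h : Nat). succ h) (elimNat (\(x : Nat). Nat) 0 (\(z : Nat). \(s : Nat). succ s) 0))))
  ~> refl Nat (succ (succ (succ (elimNat (\(h : Nat). Nat) 0 (\(x : Nat). \(z : Nat). succ z) 0))))
  ~> refl Nat 3
inferred type:
  Eq Nat 3 3


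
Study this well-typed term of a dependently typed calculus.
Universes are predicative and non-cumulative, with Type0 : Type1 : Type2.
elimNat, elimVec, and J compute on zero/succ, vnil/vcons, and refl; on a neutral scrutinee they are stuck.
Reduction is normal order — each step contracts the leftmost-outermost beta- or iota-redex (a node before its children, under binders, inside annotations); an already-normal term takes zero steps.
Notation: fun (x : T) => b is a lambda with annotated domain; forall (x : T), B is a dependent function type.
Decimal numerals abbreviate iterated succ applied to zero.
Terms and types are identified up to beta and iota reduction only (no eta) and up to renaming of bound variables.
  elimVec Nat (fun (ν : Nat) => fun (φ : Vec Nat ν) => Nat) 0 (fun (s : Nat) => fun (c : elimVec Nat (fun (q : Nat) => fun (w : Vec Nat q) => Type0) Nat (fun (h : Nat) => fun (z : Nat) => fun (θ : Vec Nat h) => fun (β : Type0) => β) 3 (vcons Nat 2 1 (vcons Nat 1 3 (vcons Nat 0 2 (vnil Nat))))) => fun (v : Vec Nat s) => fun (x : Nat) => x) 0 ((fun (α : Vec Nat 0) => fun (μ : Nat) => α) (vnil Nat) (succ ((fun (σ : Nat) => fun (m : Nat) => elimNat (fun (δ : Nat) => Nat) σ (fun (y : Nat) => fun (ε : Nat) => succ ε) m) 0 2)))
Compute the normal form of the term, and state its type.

reduced normal form:
  0
the term's type:
  Nat
observation: the first redex contracted is an elimVec iota-redex; the normal form is reached in 19 normal-order steps.


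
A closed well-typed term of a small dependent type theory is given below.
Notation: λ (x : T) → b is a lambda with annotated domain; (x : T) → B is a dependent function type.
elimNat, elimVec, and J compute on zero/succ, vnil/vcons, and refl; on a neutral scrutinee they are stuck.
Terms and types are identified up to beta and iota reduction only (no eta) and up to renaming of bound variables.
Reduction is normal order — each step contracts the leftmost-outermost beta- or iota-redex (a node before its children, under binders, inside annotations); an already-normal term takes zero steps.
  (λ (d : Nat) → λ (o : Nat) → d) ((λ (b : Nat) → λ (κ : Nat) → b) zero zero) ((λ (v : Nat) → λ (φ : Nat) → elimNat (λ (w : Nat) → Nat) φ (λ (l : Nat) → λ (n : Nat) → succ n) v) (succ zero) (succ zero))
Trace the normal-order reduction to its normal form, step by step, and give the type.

normal-order reduction sequence:
  (λ (d : Nat) → λ (o : Nat) → d) ((λ (b : Nat) → λ (κ : Nat) → b) zero zero) ((λ (v : Nat) → λ (φ : Nat) → elimNat (λ (w : Nat) → Nat) φ (λ (l : Nat) → λ (n : Nat) → succ n) v) (succ zero) (succ zero))
  ~> (λ (d : Nat) → (λ (o : Nat) → λ (b : Nat) → o) zero zero) ((λ (κ : Nat) → λ (v : Nat) → elimNat (λ (φ : Nat) → Nat) v (λ (w : Nat) → λ (l : Nat) → succ l) κ) (succ zero) (succ zero))
  ~> (λ (d : Nat) → λ (o : Nat) → d) zero zero
  ~> (λ (d : Nat) → zero) zero
  ~> zero
the term's type:
  Nat


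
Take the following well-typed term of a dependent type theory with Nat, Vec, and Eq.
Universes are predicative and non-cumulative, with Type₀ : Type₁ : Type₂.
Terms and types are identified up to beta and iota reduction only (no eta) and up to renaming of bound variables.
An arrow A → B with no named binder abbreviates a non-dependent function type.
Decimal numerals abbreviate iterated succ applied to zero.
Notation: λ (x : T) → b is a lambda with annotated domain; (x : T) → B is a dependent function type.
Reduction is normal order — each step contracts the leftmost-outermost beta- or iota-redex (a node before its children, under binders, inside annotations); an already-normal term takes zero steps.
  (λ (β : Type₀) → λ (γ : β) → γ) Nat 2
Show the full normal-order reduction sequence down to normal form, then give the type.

normal-order reduction sequence:
  (λ (β : Type₀) → λ (γ : β) → γ) Nat 2
  ~> (λ (β : Nat) → β) 2
  ~> 2
type:
  Nat


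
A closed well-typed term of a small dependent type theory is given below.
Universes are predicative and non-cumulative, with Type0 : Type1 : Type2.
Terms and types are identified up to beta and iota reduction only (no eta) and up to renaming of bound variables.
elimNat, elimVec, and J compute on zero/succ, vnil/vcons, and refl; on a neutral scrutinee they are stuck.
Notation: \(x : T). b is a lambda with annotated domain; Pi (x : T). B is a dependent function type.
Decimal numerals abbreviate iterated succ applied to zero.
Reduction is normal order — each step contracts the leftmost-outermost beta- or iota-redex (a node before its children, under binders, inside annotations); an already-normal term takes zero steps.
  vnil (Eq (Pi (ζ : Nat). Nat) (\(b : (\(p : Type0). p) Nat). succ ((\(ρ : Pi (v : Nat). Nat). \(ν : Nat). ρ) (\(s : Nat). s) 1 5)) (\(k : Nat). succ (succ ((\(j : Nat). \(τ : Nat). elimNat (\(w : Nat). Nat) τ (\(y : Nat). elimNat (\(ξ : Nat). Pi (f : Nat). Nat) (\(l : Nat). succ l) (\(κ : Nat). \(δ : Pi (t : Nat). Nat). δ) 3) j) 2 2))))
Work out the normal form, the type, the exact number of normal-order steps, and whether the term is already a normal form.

reduced normal form:
  vnil (Eq (Pi (ζ : Nat). Nat) (\(b : Nat). 6) (\(p : Nat). 6))
type:
  Vec (Eq (Pi (ζ : Nat). Nat) (\(b : Nat). 6) (\(p : Nat). 6)) 0
normal-order step count: 33
already normal: no
first contracted redex: a beta-redex


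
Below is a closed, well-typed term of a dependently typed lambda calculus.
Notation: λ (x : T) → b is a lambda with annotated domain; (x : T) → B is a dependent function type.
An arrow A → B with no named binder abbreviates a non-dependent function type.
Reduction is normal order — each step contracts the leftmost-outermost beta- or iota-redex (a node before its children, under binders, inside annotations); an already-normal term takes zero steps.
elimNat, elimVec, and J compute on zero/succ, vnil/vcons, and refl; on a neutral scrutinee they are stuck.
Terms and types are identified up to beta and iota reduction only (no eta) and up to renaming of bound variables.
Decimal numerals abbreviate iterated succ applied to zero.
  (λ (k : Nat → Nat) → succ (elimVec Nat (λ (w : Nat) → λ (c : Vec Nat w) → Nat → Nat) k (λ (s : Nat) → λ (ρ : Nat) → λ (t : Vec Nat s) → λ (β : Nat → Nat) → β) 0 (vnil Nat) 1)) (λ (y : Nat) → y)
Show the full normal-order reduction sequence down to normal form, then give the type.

normal-order reduction:
  (λ (k : Nat → Nat) → succ (elimVec Nat (λ (w : Nat) → λ (c : Vec Nat w) → Nat → Nat) k (λ (s : Nat) → λ (ρ : Nat) → λ (t : Vec Nat s) → λ (β : Nat → Nat) → β) 0 (vnil Nat) 1)) (λ (y : Nat) → y)
  ~> succ (elimVec Nat (λ (k : Nat) → λ (w : Vec Nat k) → Nat → Nat) (λ (c : Nat) → c) (λ (s : Nat) → λ (ρ : Nat) → λ (t : Vec Nat s) → λ (β : Nat → Nat) → β) 0 (vnil Nat) 1)
  ~> succ ((λ (k : Nat) → k) 1)
  ~> 2
type:
  Nat


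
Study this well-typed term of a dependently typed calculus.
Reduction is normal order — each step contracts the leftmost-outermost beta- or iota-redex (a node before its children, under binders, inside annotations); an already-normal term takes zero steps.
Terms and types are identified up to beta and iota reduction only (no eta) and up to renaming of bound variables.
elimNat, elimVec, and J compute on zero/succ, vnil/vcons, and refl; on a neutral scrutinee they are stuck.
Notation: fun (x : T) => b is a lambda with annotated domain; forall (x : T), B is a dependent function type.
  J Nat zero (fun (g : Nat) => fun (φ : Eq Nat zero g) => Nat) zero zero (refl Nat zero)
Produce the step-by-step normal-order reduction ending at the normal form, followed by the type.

normal-order reduction sequence:
  J Nat zero (fun (g : Nat) => fun (φ : Eq Nat zero g) => Nat) zero zero (refl Nat zero)
  ~> zero
the term's type:
  Nat


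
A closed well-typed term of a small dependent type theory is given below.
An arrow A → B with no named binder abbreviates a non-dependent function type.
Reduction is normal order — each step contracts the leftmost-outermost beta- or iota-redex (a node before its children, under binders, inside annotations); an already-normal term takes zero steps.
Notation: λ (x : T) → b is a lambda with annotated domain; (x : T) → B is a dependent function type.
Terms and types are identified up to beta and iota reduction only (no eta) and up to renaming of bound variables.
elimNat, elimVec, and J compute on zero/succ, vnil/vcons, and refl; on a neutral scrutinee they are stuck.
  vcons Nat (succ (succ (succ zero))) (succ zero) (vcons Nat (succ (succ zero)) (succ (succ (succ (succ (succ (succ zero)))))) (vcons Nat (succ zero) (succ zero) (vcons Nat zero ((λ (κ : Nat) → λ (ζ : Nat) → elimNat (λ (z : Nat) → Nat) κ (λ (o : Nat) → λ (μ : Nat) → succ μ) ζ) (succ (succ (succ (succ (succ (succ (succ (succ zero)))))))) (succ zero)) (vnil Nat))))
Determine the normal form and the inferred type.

normal form:
  vcons Nat (succ (succ (succ zero))) (succ zero) (vcons Nat (succ (succ zero)) (succ (succ (succ (succ (succ (succ zero)))))) (vcons Nat (succ zero) (succ zero) (vcons Nat zero (succ (succ (succ (succ (succ (succ (succ (succ (succ zero))))))))) (vnil Nat))))
type:
  Vec Nat (succ (succ (succ (succ zero))))
observation: 6 normal-order steps separate the term from its normal form.


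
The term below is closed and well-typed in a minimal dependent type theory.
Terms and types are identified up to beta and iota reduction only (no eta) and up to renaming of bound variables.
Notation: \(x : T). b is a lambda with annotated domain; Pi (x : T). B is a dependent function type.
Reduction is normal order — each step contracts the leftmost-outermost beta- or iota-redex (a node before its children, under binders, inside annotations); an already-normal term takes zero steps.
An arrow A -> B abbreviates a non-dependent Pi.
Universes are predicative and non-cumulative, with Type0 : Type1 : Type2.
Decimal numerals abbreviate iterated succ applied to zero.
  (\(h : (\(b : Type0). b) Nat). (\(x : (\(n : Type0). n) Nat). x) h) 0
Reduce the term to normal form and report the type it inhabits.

reduced normal form:
  0
type:
  Nat


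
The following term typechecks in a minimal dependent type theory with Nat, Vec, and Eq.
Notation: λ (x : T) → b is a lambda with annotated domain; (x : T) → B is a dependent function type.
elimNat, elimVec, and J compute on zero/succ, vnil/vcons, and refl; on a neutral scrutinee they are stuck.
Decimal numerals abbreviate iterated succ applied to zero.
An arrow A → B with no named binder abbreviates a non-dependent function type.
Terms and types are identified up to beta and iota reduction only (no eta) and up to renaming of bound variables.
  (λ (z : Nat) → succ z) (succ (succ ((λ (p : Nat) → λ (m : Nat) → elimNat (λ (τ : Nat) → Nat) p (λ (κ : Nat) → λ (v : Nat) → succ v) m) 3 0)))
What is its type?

type:
  Nat


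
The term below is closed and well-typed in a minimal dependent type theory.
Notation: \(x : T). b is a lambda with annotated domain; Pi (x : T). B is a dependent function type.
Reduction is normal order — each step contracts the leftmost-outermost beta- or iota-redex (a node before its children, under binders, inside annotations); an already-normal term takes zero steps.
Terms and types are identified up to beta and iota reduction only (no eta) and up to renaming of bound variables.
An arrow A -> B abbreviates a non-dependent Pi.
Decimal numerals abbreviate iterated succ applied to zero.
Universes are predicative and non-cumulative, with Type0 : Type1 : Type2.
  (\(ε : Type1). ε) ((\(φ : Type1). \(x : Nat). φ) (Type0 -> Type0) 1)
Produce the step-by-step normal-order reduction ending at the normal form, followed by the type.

normal-order reduction sequence:
  (\(ε : Type1). ε) ((\(φ : Type1). \(x : Nat). φ) (Type0 -> Type0) 1)
  ~> (\(ε : Type1). \(φ : Nat). ε) (Type0 -> Type0) 1
  ~> (\(ε : Nat). Type0 -> Type0) 1
  ~> Type0 -> Type0
the term's type:
  Type1


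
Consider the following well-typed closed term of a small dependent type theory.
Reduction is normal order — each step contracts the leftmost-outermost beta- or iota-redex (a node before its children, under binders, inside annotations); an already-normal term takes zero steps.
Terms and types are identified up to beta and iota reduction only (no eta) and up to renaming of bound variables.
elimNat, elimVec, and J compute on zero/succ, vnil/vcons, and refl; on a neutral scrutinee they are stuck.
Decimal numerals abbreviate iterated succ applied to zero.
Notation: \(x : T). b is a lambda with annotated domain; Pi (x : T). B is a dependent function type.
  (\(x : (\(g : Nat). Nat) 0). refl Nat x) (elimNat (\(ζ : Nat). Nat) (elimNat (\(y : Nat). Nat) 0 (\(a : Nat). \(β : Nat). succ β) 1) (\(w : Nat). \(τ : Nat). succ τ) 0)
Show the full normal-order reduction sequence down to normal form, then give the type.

reduction (normal order):
  (\(x : (\(g : Nat). Nat) 0). refl Nat x) (elimNat (\(ζ : Nat). Nat) (elimNat (\(y : Nat). Nat) 0 (\(a : Nat). \(β : Nat). succ β) 1) (\(w : Nat). \(τ : Nat). succ τ) 0)
  ~> refl Nat (elimNat (\(x : Nat). Nat) (elimNat (\(g : Nat). Nat) 0 (\(ζ : Nat). \(y : Nat). succ y) 1) (\(a : Nat). \(β : Nat). succ β) 0)
  ~> refl Nat (elimNat (\(x : Nat). Nat) 0 (\(g : Nat). \(ζ : Nat). succ ζ) 1)
  ~> refl Nat ((\(x : Nat). \(g : Nat). succ g) 0 (elimNat (\(ζ : Nat). Nat) 0 (\(y : Nat). \(a : Nat). succ a) 0))
  ~> refl Nat ((\(x : Nat). succ x) (elimNat (\(g : Nat). Nat) 0 (\(ζ : Nat). \(y : Nat). succ y) 0))
  ~> refl Nat (succ (elimNat (\(x : Nat). Nat) 0 (\(g : Nat). \(ζ : Nat). succ ζ) 0))
  ~> refl Nat 1
inferred type:
  Eq Nat 1 1


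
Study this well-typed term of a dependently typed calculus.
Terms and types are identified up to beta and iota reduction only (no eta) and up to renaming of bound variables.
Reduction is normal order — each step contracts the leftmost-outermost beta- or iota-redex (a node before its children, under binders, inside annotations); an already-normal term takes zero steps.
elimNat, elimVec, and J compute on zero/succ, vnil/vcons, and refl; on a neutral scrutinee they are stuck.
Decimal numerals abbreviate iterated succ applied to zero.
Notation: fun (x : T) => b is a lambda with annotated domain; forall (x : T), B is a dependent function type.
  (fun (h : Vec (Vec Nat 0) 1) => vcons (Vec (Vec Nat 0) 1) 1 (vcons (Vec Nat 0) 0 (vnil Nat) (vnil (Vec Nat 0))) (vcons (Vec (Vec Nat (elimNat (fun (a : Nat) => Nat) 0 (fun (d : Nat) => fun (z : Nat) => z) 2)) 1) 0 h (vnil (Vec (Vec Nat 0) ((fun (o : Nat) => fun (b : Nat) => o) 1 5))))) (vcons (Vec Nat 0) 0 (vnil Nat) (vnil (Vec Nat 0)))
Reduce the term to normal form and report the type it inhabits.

normal form:
  vcons (Vec (Vec Nat 0) 1) 1 (vcons (Vec Nat 0) 0 (vnil Nat) (vnil (Vec Nat 0))) (vcons (Vec (Vec Nat 0) 1) 0 (vcons (Vec Nat 0) 0 (vnil Nat) (vnil (Vec Nat 0))) (vnil (Vec (Vec Nat 0) 1)))
type:
  Vec (Vec (Vec Nat 0) 1) 2


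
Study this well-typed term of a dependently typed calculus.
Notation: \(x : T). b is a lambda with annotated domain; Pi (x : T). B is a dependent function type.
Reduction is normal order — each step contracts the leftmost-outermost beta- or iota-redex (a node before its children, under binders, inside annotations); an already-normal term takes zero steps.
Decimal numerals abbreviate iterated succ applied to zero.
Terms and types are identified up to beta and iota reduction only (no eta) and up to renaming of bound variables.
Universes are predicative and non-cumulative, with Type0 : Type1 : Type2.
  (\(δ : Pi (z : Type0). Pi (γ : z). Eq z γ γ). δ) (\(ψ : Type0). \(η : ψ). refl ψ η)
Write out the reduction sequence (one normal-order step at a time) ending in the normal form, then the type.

reduction (normal order):
  (\(δ : Pi (z : Type0). Pi (γ : z). Eq z γ γ). δ) (\(ψ : Type0). \(η : ψ). refl ψ η)
  ~> \(δ : Type0). \(z : δ). refl δ z
the term's type:
  Pi (δ : Type0). Pi (z : δ). Eq δ z z


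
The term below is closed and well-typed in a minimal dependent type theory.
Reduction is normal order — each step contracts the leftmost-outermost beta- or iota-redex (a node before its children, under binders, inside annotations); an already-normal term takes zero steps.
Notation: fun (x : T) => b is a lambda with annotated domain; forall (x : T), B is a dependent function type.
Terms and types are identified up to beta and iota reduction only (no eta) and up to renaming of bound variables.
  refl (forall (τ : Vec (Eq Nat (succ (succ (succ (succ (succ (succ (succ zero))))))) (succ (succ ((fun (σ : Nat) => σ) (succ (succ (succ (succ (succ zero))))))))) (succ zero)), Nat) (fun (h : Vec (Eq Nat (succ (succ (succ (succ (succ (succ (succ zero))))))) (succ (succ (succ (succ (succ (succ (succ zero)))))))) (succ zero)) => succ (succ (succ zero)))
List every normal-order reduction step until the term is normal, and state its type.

normal-order reduction:
  refl (forall (τ : Vec (Eq Nat (succ (succ (succ (succ (succ (succ (succ zero))))))) (succ (succ ((fun (σ : Nat) => σ) (succ (succ (succ (succ (succ zero))))))))) (succ zero)), Nat) (fun (h : Vec (Eq Nat (succ (succ (succ (succ (succ (succ (succ zero))))))) (succ (succ (succ (succ (succ (succ (succ zero)))))))) (succ zero)) => succ (succ (succ zero)))
  ~> refl (forall (τ : Vec (Eq Nat (succ (succ (succ (succ (succ (succ (succ zero))))))) (succ (succ (succ (succ (succ (succ (succ zero)))))))) (succ zero)), Nat) (fun (σ : Vec (Eq Nat (succ (succ (succ (succ (succ (succ (succ zero))))))) (succ (succ (succ (succ (succ (succ (succ zero)))))))) (succ zero)) => succ (succ (succ zero)))
inferred type:
  Eq (forall (τ : Vec (Eq Nat (succ (succ (succ (succ (succ (succ (succ zero))))))) (succ (succ (succ (succ (succ (succ (succ zero)))))))) (succ zero)), Nat) (fun (σ : Vec (Eq Nat (succ (succ (succ (succ (succ (succ (succ zero))))))) (succ (succ (succ (succ (succ (succ (succ zero)))))))) (succ zero)) => succ (succ (succ zero))) (fun (h : Vec (Eq Nat (succ (succ (succ (succ (succ (succ (succ zero))))))) (succ (succ (succ (succ (succ (succ (succ zero)))))))) (succ zero)) => succ (succ (succ zero)))


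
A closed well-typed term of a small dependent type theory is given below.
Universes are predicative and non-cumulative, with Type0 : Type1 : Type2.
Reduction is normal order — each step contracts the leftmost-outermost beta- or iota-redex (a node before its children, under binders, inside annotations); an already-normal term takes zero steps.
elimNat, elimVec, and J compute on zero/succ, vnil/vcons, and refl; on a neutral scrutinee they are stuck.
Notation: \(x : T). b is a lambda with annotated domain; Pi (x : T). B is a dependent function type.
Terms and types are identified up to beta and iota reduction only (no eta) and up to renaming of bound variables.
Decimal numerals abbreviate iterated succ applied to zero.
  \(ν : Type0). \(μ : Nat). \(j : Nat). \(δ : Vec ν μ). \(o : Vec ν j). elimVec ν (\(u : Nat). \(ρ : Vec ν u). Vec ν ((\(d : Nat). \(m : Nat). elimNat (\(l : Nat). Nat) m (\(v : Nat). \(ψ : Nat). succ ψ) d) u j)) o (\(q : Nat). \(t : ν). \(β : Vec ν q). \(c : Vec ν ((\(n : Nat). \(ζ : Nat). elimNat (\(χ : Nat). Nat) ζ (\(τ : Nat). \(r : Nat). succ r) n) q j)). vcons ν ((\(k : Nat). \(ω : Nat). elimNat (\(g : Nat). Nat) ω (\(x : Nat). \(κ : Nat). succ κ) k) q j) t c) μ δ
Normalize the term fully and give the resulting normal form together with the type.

reduced normal form:
  \(ν : Type0). \(μ : Nat). \(j : Nat). \(δ : Vec ν μ). \(o : Vec ν j). elimVec ν (\(u : Nat). \(ρ : Vec ν u). Vec ν (elimNat (\(d : Nat). Nat) j (\(m : Nat). \(l : Nat). succ l) u)) o (\(v : Nat). \(ψ : ν). \(q : Vec ν v). \(t : Vec ν (elimNat (\(β : Nat). Nat) j (\(c : Nat). \(n : Nat). succ n) v)). vcons ν (elimNat (\(ζ : Nat). Nat) j (\(χ : Nat). \(τ : Nat). succ τ) v) ψ t) μ δ
the term's type:
  Pi (ν : Type0). Pi (μ : Nat). Pi (j : Nat). Pi (δ : Vec ν μ). Pi (o : Vec ν j). Vec ν (elimNat (\(u : Nat). Nat) j (\(ρ : Nat). \(d : Nat). succ d) μ)


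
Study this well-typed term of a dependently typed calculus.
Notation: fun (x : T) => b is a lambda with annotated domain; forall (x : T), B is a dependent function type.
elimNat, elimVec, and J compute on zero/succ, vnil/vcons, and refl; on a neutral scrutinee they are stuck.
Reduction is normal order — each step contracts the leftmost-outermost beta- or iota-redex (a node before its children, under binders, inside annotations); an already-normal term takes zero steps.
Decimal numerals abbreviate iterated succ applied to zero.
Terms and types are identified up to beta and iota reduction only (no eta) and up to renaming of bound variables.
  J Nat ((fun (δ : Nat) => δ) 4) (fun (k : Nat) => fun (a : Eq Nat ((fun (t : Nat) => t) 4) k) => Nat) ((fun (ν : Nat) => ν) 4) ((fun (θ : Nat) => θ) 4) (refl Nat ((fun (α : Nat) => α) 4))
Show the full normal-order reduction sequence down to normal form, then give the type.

normal-order reduction sequence:
  J Nat ((fun (δ : Nat) => δ) 4) (fun (k : Nat) => fun (a : Eq Nat ((fun (t : Nat) => t) 4) k) => Nat) ((fun (ν : Nat) => ν) 4) ((fun (θ : Nat) => θ) 4) (refl Nat ((fun (α : Nat) => α) 4))
  ~> (fun (δ : Nat) => δ) 4
  ~> 4
inferred type:
  Nat


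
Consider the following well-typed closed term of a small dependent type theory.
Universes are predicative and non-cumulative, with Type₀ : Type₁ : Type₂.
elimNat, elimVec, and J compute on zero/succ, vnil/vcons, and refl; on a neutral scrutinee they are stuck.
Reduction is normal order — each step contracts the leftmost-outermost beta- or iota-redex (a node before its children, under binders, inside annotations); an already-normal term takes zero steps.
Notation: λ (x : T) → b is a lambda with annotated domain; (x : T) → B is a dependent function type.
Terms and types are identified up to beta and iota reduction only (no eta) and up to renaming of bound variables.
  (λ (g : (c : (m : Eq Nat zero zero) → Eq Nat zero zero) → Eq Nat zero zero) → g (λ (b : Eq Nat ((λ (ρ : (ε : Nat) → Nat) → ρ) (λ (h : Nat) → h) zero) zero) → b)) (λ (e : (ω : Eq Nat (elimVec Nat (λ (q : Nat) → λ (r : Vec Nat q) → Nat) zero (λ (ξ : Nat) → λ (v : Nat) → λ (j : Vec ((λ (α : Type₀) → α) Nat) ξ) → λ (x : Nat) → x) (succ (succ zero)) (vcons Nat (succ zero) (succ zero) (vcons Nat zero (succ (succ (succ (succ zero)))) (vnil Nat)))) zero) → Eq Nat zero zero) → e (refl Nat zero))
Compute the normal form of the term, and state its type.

normal form:
  refl Nat zero
the term's type:
  Eq Nat zero zero


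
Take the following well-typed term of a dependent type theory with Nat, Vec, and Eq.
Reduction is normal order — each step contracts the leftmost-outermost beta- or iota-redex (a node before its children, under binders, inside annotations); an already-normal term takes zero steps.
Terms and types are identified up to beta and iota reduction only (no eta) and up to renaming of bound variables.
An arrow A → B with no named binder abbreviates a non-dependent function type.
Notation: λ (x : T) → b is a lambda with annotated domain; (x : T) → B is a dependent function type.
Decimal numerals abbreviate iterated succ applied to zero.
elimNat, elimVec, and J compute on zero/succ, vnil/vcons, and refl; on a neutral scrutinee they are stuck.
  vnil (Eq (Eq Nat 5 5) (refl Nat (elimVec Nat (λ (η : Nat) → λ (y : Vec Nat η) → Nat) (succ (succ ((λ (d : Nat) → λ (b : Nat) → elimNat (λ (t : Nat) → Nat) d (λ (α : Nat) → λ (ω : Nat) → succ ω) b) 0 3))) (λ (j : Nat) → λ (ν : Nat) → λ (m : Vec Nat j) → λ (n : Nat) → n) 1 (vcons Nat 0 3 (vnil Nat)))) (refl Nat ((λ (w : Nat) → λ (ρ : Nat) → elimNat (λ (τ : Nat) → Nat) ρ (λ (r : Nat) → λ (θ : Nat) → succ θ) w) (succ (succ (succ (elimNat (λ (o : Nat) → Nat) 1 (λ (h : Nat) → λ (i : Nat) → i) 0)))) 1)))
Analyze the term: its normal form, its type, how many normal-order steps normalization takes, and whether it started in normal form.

reduced normal form:
  vnil (Eq (Eq Nat 5 5) (refl Nat 5) (refl Nat 5))
type:
  Vec (Eq (Eq Nat 5 5) (refl Nat 5) (refl Nat 5)) 0
reduction steps (normal order): 34
started in normal form: no
first redex: an elimVec iota-redex


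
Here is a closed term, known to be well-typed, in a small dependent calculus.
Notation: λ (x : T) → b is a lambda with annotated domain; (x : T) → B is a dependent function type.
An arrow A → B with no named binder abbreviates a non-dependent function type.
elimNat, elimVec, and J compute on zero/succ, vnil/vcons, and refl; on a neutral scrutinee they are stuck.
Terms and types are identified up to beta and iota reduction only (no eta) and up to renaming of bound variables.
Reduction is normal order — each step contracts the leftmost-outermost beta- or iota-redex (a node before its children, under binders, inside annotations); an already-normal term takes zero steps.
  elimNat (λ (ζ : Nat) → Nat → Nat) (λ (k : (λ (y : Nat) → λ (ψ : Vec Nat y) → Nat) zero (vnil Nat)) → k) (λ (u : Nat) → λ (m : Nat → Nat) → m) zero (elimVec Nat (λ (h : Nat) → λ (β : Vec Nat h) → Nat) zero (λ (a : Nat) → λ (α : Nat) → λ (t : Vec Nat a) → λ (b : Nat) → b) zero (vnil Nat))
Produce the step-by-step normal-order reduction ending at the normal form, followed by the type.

normal-order reduction sequence:
  elimNat (λ (ζ : Nat) → Nat → Nat) (λ (k : (λ (y : Nat) → λ (ψ : Vec Nat y) → Nat) zero (vnil Nat)) → k) (λ (u : Nat) → λ (m : Nat → Nat) → m) zero (elimVec Nat (λ (h : Nat) → λ (β : Vec Nat h) → Nat) zero (λ (a : Nat) → λ (α : Nat) → λ (t : Vec Nat a) → λ (b : Nat) → b) zero (vnil Nat))
  ~> (λ (ζ : (λ (k : Nat) → λ (y : Vec Nat k) → Nat) zero (vnil Nat)) → ζ) (elimVec Nat (λ (ψ : Nat) → λ (u : Vec Nat ψ) → Nat) zero (λ (m : Nat) → λ (h : Nat) → λ (β : Vec Nat m) → λ (a : Nat) → a) zero (vnil Nat))
  ~> elimVec Nat (λ (ζ : Nat) → λ (k : Vec Nat ζ) → Nat) zero (λ (y : Nat) → λ (ψ : Nat) → λ (u : Vec Nat y) → λ (m : Nat) → m) zero (vnil Nat)
  ~> zero
inferred type:
  Nat


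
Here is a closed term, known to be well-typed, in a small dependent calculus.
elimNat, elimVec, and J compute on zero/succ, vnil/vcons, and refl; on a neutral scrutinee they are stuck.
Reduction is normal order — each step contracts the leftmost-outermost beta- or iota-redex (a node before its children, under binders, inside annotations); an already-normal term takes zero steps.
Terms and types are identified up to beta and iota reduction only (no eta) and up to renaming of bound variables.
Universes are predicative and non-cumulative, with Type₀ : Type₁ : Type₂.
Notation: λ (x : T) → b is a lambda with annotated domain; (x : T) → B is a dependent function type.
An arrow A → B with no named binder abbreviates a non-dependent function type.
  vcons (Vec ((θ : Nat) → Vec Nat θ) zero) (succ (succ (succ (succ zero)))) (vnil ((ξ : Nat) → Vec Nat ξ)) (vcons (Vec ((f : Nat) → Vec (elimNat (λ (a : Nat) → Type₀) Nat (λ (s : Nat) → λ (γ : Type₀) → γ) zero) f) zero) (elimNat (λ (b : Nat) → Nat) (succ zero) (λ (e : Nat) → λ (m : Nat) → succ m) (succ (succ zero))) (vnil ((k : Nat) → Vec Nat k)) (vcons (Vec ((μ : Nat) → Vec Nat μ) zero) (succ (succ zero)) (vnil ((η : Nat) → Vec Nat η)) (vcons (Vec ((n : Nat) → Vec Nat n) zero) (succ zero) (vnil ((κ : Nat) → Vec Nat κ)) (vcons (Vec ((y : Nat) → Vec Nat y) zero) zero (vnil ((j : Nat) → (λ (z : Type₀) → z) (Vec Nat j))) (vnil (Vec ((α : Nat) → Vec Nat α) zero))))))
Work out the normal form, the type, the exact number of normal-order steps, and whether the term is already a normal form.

reduced normal form:
  vcons (Vec ((θ : Nat) → Vec Nat θ) zero) (succ (succ (succ (succ zero)))) (vnil ((ξ : Nat) → Vec Nat ξ)) (vcons (Vec ((f : Nat) → Vec Nat f) zero) (succ (succ (succ zero))) (vnil ((a : Nat) → Vec Nat a)) (vcons (Vec ((s : Nat) → Vec Nat s) zero) (succ (succ zero)) (vnil ((γ : Nat) → Vec Nat γ)) (vcons (Vec ((b : Nat) → Vec Nat b) zero) (succ zero) (vnil ((e : Nat) → Vec Nat e)) (vcons (Vec ((m : Nat) → Vec Nat m) zero) zero (vnil ((k : Nat) → Vec Nat k)) (vnil (Vec ((μ : Nat) → Vec Nat μ) zero))))))
the term's type:
  Vec (Vec ((θ : Nat) → Vec Nat θ) zero) (succ (succ (succ (succ (succ zero)))))
normal-order step count: 9
started in normal form: no
first redex: an elimNat iota-redex


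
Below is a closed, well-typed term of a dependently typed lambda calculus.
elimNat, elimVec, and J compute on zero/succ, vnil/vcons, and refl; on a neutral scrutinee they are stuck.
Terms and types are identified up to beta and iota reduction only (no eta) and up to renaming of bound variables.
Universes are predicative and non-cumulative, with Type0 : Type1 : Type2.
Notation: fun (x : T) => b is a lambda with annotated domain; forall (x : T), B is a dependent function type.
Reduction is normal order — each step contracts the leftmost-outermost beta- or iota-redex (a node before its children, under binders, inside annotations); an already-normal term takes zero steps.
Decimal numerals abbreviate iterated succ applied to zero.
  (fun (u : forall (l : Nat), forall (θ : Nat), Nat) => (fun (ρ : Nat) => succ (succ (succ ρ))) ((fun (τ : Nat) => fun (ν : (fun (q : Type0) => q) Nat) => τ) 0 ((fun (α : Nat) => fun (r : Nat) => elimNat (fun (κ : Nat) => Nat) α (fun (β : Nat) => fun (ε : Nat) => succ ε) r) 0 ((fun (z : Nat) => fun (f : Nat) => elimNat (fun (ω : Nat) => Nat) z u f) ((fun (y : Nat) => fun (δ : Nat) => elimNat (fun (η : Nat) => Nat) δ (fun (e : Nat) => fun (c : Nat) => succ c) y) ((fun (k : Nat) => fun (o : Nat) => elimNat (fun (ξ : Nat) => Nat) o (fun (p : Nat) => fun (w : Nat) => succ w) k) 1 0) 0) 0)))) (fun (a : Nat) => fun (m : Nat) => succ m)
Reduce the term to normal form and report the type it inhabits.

reduced normal form:
  3
the term's type:
  Nat


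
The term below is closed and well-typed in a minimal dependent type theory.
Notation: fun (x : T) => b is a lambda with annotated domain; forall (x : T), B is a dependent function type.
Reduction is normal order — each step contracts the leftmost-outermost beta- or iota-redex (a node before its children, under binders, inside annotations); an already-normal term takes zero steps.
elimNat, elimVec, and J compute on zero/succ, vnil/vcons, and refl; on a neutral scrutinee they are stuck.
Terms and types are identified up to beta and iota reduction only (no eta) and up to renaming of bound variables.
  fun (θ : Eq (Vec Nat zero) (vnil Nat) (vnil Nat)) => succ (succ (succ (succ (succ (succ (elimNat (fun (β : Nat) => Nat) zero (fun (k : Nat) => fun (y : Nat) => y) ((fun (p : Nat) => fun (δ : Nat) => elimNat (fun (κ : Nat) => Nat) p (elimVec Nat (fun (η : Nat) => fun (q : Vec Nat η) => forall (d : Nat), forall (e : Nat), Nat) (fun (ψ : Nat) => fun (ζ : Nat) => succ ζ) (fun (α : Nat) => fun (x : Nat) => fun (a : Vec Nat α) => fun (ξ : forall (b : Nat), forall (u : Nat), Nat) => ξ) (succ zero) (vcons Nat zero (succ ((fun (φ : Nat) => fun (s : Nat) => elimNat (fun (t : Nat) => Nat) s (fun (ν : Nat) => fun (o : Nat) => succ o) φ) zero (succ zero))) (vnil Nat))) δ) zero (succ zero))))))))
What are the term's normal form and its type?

normal form:
  fun (θ : Eq (Vec Nat zero) (vnil Nat) (vnil Nat)) => succ (succ (succ (succ (succ (succ zero)))))
the term's type:
  forall (θ : Eq (Vec Nat zero) (vnil Nat) (vnil Nat)), Nat


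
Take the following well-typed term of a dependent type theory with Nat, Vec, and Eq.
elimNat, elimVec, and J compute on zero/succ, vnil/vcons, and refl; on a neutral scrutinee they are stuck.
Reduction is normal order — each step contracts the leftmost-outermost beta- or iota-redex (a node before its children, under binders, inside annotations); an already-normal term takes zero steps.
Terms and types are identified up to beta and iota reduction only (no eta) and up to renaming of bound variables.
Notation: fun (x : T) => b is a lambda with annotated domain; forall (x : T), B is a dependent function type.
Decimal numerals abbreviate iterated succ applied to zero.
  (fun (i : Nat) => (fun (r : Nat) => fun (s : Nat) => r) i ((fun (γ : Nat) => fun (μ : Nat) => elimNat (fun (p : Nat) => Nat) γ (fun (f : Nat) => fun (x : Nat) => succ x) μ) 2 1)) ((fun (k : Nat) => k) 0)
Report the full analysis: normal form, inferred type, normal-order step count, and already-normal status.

normal form:
  0
inferred type:
  Nat
steps to reach normal form (normal order): 4
started in normal form: no
first redex: a beta-redex


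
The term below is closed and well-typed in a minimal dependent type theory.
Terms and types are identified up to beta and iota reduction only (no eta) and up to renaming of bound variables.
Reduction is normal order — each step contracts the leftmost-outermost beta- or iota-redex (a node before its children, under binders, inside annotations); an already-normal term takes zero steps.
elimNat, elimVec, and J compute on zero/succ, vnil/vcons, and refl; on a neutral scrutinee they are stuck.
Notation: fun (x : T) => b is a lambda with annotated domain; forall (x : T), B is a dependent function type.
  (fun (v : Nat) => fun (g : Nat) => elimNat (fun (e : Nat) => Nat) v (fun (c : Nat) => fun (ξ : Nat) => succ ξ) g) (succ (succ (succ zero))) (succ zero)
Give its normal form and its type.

reduced normal form:
  succ (succ (succ (succ zero)))
type:
  Nat
observation: reduction starts at a beta-redex, and 6 normal-order steps reach the normal form.


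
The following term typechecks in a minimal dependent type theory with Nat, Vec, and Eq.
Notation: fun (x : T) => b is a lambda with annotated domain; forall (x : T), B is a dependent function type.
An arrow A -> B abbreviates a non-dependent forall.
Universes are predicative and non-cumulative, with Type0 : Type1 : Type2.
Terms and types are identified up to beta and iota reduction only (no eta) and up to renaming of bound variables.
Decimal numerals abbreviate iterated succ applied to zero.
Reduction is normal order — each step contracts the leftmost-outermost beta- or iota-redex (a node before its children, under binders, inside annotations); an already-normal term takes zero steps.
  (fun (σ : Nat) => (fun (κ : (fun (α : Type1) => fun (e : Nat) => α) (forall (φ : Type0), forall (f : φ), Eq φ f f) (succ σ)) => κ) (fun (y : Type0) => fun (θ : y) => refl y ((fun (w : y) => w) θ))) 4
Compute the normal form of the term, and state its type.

resulting normal form:
  fun (σ : Type0) => fun (κ : σ) => refl σ κ
the term's type:
  forall (σ : Type0), forall (κ : σ), Eq σ κ κ
observation: normalization takes exactly 3 steps under the normal-order strategy.


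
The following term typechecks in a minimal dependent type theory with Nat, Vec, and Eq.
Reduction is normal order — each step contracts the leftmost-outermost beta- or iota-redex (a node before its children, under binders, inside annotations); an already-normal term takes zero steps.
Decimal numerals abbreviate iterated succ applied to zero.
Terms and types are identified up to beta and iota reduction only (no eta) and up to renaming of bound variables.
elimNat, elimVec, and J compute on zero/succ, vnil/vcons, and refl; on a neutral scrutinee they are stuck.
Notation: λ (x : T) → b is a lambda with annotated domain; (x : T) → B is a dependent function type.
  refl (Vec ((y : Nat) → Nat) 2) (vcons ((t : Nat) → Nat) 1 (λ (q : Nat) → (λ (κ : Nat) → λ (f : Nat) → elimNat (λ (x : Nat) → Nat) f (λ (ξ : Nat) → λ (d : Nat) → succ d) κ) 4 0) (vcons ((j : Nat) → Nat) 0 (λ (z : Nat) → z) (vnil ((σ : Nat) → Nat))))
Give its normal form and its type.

reduced normal form:
  refl (Vec ((y : Nat) → Nat) 2) (vcons ((t : Nat) → Nat) 1 (λ (q : Nat) → 4) (vcons ((κ : Nat) → Nat) 0 (λ (f : Nat) → f) (vnil ((x : Nat) → Nat))))
type:
  Eq (Vec ((y : Nat) → Nat) 2) (vcons ((t : Nat) → Nat) 1 (λ (q : Nat) → 4) (vcons ((κ : Nat) → Nat) 0 (λ (f : Nat) → f) (vnil ((x : Nat) → Nat)))) (vcons ((ξ : Nat) → Nat) 1 (λ (d : Nat) → 4) (vcons ((j : Nat) → Nat) 0 (λ (z : Nat) → z) (vnil ((σ : Nat) → Nat))))
observation: 15 normal-order steps normalize the term, beginning with a beta-redex.


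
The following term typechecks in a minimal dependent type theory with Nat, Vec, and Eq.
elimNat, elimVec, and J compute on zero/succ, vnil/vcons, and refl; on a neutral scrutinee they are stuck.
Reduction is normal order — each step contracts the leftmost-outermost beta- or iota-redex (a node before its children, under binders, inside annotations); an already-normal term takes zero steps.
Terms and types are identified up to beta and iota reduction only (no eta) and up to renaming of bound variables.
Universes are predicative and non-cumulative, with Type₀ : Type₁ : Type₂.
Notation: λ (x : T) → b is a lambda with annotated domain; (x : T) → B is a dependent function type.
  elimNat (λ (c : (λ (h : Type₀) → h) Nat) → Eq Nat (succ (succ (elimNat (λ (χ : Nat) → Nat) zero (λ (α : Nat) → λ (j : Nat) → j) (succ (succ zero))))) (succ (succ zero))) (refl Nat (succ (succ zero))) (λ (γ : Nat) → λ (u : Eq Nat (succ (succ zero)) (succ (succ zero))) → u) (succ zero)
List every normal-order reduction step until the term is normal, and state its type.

normal-order reduction sequence:
  elimNat (λ (c : (λ (h : Type₀) → h) Nat) → Eq Nat (succ (succ (elimNat (λ (χ : Nat) → Nat) zero (λ (α : Nat) → λ (j : Nat) → j) (succ (succ zero))))) (succ (succ zero))) (refl Nat (succ (succ zero))) (λ (γ : Nat) → λ (u : Eq Nat (succ (succ zero)) (succ (succ zero))) → u) (succ zero)
  ~> (λ (c : Nat) → λ (h : Eq Nat (succ (succ zero)) (succ (succ zero))) → h) zero (elimNat (λ (χ : (λ (α : Type₀) → α) Nat) → Eq Nat (succ (succ (elimNat (λ (j : Nat) → Nat) zero (λ (γ : Nat) → λ (u : Nat) → u) (succ (succ zero))))) (succ (succ zero))) (refl Nat (succ (succ zero))) (λ (μ : Nat) → λ (a : Eq Nat (succ (succ zero)) (succ (succ zero))) → a) zero)
  ~> (λ (c : Eq Nat (succ (succ zero)) (succ (succ zero))) → c) (elimNat (λ (h : (λ (χ : Type₀) → χ) Nat) → Eq Nat (succ (succ (elimNat (λ (α : Nat) → Nat) zero (λ (j : Nat) → λ (γ : Nat) → γ) (succ (succ zero))))) (succ (succ zero))) (refl Nat (succ (succ zero))) (λ (u : Nat) → λ (μ : Eq Nat (succ (succ zero)) (succ (succ zero))) → μ) zero)
  ~> elimNat (λ (c : (λ (h : Type₀) → h) Nat) → Eq Nat (succ (succ (elimNat (λ (χ : Nat) → Nat) zero (λ (α : Nat) → λ (j : Nat) → j) (succ (succ zero))))) (succ (succ zero))) (refl Nat (succ (succ zero))) (λ (γ : Nat) → λ (u : Eq Nat (succ (succ zero)) (succ (succ zero))) → u) zero
  ~> refl Nat (succ (succ zero))
inferred type:
  Eq Nat (succ (succ zero)) (succ (succ zero))
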